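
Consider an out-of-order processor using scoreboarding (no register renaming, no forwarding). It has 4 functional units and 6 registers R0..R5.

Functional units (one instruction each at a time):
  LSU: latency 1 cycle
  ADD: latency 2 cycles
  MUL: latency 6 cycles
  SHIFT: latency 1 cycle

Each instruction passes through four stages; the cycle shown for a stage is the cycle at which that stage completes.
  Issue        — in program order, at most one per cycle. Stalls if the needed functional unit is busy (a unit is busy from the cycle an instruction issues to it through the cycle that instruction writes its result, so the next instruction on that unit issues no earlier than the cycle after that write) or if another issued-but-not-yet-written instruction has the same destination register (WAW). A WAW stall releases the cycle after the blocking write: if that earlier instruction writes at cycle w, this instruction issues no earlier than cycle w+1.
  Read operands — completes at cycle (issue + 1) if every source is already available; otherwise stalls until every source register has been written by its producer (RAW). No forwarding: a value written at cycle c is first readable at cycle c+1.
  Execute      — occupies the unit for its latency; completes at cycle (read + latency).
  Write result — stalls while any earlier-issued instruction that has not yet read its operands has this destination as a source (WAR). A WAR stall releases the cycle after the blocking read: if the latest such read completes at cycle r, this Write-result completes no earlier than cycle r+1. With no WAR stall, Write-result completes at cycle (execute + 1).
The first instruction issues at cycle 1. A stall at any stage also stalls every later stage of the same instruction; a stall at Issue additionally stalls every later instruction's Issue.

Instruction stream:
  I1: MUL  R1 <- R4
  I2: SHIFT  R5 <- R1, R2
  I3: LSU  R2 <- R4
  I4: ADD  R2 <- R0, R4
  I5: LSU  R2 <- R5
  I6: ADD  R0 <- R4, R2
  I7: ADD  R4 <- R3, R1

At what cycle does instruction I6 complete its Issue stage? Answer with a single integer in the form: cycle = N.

cycle = 18

I1 -> (1, 2, 8, 9)
I2 -> (2, 10, 11, 12)  // RAW R1: wait I1 write@9
I3 -> (3, 4, 5, 11)  // WAR R2: wait I2 read@10
I4 -> (12, 13, 15, 16)  // WAW R2: wait I3 write@11
I5 -> (17, 18, 19, 20)  // WAW R2: wait I4 write@16
I6 -> (18, 21, 23, 24)  // RAW R2: wait I5 write@20
I7 -> (25, 26, 28, 29)  // struct: ADD busy until I6 writes@24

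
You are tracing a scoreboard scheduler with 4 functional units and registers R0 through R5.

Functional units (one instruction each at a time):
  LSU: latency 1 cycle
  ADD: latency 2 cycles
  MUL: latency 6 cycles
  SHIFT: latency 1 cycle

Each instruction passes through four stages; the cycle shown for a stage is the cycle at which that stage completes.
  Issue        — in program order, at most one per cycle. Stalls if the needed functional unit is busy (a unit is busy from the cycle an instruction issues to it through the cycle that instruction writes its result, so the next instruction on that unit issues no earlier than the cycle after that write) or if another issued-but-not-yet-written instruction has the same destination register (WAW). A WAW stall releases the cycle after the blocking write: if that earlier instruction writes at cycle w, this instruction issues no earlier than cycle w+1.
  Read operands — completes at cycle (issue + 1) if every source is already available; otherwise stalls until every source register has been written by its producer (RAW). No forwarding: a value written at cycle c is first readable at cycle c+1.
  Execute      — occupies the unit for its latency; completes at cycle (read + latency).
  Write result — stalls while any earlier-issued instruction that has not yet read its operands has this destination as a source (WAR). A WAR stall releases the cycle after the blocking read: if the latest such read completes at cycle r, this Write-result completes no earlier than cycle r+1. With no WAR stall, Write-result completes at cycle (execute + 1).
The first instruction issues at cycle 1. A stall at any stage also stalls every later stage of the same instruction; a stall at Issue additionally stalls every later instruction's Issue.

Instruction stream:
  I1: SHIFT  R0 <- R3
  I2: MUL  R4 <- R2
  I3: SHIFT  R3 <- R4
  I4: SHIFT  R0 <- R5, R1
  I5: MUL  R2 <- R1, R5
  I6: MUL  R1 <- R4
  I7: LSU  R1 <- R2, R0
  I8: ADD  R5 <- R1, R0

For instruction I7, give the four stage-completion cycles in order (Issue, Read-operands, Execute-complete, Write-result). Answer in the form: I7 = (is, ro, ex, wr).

cycle 1: I1 issues→SHIFT
cycle 2: I1 reads · I2 issues→MUL
cycle 3: I1 exec-done · I2 reads
cycle 4: I1 writes R0
cycle 5: I3 issues→SHIFT
cycle 9: I2 exec-done
cycle 10: I2 writes R4
cycle 11: I3 reads
cycle 12: I3 exec-done
cycle 13: I3 writes R3
cycle 14: I4 issues→SHIFT
cycle 15: I4 reads · I5 issues→MUL
cycle 16: I4 exec-done · I5 reads
cycle 17: I4 writes R0
cycle 22: I5 exec-done
cycle 23: I5 writes R2
cycle 24: I6 issues→MUL
cycle 25: I6 reads
cycle 31: I6 exec-done
cycle 32: I6 writes R1
cycle 33: I7 issues→LSU
cycle 34: I7 reads · I8 issues→ADD
cycle 35: I7 exec-done
cycle 36: I7 writes R1
cycle 37: I8 reads
cycle 39: I8 exec-done
cycle 40: I8 writes R5

I7 = (33, 34, 35, 36)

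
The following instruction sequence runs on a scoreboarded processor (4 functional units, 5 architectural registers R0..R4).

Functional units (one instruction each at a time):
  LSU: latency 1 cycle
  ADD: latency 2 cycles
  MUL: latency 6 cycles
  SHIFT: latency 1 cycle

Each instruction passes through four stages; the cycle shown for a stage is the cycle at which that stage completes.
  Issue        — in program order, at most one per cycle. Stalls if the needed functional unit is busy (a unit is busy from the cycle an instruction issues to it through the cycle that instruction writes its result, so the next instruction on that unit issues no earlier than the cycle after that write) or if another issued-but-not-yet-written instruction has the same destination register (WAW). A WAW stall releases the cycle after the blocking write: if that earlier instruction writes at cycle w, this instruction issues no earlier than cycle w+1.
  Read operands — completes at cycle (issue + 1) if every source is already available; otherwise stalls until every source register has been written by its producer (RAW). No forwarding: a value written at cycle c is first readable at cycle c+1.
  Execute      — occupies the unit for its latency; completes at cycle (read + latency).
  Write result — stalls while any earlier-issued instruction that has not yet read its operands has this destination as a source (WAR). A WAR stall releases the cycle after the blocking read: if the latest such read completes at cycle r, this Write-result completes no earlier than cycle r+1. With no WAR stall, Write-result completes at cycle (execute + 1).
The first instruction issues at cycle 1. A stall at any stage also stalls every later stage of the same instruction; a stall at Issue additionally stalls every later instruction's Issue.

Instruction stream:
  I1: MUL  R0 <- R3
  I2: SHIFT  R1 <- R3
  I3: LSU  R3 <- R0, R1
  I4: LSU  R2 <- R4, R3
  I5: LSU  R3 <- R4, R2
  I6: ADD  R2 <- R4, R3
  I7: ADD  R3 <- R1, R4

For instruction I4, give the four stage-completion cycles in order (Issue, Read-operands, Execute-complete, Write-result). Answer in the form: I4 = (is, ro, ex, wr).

I4 = (13, 14, 15, 16)

c1: I1 issues→MUL
c2: I1 reads · I2 issues→SHIFT
c3: I2 reads · I3 issues→LSU
c4: I2 exec-done
c5: I2 writes R1
c8: I1 exec-done
c9: I1 writes R0
c10: I3 reads
c11: I3 exec-done
c12: I3 writes R3
c13: I4 issues→LSU
c14: I4 reads
c15: I4 exec-done
c16: I4 writes R2
c17: I5 issues→LSU
c18: I5 reads · I6 issues→ADD
c19: I5 exec-done
c20: I5 writes R3
c21: I6 reads
c23: I6 exec-done
c24: I6 writes R2
c25: I7 issues→ADD
c26: I7 reads
c28: I7 exec-done
c29: I7 writes R3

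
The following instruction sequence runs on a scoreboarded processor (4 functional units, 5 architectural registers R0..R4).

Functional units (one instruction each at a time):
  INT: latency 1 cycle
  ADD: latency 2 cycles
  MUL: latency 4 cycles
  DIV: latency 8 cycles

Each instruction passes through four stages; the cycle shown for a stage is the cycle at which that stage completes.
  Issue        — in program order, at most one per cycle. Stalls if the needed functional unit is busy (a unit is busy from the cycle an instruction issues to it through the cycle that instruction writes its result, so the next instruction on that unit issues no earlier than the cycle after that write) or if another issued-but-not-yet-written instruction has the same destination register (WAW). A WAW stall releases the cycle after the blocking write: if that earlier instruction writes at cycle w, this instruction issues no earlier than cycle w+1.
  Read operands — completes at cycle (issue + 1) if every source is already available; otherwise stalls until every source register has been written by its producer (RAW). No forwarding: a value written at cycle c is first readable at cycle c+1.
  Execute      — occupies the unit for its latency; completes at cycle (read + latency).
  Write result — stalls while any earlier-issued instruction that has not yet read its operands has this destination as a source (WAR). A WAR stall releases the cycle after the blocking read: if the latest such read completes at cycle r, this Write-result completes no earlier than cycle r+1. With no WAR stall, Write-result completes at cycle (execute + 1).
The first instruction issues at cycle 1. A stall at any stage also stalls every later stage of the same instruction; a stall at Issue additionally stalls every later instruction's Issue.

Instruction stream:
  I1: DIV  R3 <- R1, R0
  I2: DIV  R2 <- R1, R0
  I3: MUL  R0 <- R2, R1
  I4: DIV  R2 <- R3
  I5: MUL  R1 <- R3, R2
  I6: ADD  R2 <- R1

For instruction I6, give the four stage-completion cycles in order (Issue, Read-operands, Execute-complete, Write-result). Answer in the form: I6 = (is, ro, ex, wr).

cycle 1: I1→DIV
cycle 2: I1 RO
cycle 10: I1 EX
cycle 11: I1 WR R3
cycle 12: I2→DIV
cycle 13: I2 RO; I3→MUL
cycle 21: I2 EX
cycle 22: I2 WR R2
cycle 23: I3 RO; I4→DIV
cycle 24: I4 RO
cycle 27: I3 EX
cycle 28: I3 WR R0
cycle 29: I5→MUL
cycle 32: I4 EX
cycle 33: I4 WR R2
cycle 34: I5 RO; I6→ADD
cycle 38: I5 EX
cycle 39: I5 WR R1
cycle 40: I6 RO
cycle 42: I6 EX
cycle 43: I6 WR R2

I6 = (34, 40, 42, 43)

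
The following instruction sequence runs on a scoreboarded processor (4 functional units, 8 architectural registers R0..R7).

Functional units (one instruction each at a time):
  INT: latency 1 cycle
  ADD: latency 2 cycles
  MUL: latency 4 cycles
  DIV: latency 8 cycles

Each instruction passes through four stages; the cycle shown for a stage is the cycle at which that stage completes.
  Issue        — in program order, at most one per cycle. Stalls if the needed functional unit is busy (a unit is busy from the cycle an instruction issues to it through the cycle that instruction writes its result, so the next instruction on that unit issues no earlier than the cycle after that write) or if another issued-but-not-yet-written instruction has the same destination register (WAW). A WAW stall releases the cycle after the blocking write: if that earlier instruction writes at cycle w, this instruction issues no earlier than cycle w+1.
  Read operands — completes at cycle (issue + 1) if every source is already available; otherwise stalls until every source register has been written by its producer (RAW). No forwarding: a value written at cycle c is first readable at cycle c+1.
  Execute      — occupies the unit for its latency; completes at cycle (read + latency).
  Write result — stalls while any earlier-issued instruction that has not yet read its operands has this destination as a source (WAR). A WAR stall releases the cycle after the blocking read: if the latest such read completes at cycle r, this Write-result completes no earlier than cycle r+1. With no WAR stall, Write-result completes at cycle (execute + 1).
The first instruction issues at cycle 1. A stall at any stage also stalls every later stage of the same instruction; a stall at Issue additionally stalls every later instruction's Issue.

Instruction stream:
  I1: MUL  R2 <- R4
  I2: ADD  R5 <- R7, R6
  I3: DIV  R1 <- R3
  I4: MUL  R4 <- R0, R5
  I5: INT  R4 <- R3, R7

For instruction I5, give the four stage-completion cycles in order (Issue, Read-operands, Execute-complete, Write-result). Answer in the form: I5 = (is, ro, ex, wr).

I5 = (15, 16, 17, 18)

c1: I1 issues→MUL
c2: I1 reads; I2 issues→ADD
c3: I2 reads; I3 issues→DIV
c4: I3 reads
c5: I2 exec-done
c6: I1 exec-done; I2 writes R5
c7: I1 writes R2
c8: I4 issues→MUL
c9: I4 reads
c12: I3 exec-done
c13: I3 writes R1; I4 exec-done
c14: I4 writes R4
c15: I5 issues→INT
c16: I5 reads
c17: I5 exec-done
c18: I5 writes R4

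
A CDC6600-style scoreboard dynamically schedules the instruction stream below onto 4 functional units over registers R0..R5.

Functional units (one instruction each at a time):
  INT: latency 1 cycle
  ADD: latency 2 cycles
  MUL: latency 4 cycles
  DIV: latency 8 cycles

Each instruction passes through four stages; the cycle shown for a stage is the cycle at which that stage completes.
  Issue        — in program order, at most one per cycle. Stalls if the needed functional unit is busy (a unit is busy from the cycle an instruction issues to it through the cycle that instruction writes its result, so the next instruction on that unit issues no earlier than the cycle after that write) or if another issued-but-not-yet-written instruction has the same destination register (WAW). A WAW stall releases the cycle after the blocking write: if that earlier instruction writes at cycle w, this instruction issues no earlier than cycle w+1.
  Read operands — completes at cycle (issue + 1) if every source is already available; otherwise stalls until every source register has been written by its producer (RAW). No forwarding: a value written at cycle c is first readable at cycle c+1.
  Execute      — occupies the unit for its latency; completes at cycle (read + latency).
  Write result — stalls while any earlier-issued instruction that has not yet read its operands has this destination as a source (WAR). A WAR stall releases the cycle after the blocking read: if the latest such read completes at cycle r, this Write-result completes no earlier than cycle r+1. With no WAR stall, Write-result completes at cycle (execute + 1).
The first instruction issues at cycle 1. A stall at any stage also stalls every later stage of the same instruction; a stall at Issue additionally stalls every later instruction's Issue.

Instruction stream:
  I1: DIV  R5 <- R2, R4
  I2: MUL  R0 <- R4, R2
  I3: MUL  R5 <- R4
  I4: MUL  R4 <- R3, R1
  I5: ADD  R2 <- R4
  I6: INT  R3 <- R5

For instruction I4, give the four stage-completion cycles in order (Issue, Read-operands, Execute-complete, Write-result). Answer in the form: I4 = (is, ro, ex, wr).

I4 = (19, 20, 24, 25)

[1] issue I1 (DIV)
[2] I1 read-ops; issue I2 (MUL)
[3] I2 read-ops
[7] I2 finished on MUL
[8] I2→R0
[10] I1 finished on DIV
[11] I1→R5
[12] issue I3 (MUL)
[13] I3 read-ops
[17] I3 finished on MUL
[18] I3→R5
[19] issue I4 (MUL)
[20] I4 read-ops; issue I5 (ADD)
[21] issue I6 (INT)
[22] I6 read-ops
[23] I6 finished on INT
[24] I4 finished on MUL; I6→R3
[25] I4→R4
[26] I5 read-ops
[28] I5 finished on ADD
[29] I5→R2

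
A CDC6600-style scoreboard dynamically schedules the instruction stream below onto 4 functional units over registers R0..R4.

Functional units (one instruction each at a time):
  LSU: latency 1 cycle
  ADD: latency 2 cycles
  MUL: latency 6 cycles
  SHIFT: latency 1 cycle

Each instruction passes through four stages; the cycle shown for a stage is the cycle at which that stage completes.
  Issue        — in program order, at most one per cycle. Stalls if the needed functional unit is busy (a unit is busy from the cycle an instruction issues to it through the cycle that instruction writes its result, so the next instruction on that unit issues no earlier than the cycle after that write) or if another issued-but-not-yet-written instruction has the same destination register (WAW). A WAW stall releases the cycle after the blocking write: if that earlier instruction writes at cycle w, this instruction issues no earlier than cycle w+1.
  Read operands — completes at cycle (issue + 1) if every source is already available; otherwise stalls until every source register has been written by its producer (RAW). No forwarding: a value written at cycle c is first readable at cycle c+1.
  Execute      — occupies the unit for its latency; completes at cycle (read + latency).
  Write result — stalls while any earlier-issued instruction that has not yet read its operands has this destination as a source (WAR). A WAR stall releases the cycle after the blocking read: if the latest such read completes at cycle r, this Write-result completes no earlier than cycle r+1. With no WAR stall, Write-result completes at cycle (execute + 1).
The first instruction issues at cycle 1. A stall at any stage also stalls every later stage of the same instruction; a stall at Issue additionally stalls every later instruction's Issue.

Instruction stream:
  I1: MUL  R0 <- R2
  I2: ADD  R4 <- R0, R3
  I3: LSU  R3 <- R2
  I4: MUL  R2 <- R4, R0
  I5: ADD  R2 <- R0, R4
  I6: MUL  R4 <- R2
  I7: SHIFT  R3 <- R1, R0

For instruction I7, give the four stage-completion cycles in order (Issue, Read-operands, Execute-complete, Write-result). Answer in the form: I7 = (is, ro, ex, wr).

  I1 | 1 | 2 | 8 | 9
  I2 | 2 | 10 | 12 | 13   RAW R0: wait I1 write@9
  I3 | 3 | 4 | 5 | 11   WAR R3: wait I2 read@10
  I4 | 10 | 14 | 20 | 21   struct: MUL busy until I1 writes@9 · RAW R4: wait I2 write@13
  I5 | 22 | 23 | 25 | 26   WAW R2: wait I4 write@21
  I6 | 23 | 27 | 33 | 34   RAW R2: wait I5 write@26
  I7 | 24 | 25 | 26 | 27

I7 = (24, 25, 26, 27)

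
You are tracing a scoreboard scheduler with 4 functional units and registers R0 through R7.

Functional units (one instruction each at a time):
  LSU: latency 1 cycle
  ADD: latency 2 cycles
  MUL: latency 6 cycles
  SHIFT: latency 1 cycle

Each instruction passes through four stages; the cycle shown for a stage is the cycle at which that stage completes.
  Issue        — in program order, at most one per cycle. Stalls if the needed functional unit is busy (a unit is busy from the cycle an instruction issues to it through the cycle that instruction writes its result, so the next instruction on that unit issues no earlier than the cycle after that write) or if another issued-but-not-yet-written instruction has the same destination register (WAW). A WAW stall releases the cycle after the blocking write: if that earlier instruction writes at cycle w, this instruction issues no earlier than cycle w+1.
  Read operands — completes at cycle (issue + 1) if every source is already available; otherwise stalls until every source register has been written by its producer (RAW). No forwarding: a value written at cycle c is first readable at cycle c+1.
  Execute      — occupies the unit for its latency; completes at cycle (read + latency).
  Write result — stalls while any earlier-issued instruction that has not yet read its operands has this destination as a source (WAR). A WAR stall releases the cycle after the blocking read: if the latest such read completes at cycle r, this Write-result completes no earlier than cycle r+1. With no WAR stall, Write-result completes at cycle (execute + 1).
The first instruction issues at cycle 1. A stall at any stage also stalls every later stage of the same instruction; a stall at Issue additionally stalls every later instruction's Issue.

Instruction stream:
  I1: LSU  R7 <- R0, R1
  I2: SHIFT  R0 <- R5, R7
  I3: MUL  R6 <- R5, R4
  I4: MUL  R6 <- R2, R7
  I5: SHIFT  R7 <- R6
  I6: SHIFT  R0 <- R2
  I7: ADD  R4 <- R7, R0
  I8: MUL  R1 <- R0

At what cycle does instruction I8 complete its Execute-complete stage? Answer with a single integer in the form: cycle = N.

cycle = 34

[1] I1 dispatched to LSU
[2] I1 operands ready, I2 dispatched to SHIFT
[3] I1 complete, I3 dispatched to MUL
[4] R7←I1, I3 operands ready
[5] I2 operands ready
[6] I2 complete
[7] R0←I2
[10] I3 complete
[11] R6←I3
[12] I4 dispatched to MUL
[13] I4 operands ready, I5 dispatched to SHIFT
[19] I4 complete
[20] R6←I4
[21] I5 operands ready
[22] I5 complete
[23] R7←I5
[24] I6 dispatched to SHIFT
[25] I6 operands ready, I7 dispatched to ADD
[26] I6 complete, I8 dispatched to MUL
[27] R0←I6
[28] I7 operands ready, I8 operands ready
[30] I7 complete
[31] R4←I7
[34] I8 complete
[35] R1←I8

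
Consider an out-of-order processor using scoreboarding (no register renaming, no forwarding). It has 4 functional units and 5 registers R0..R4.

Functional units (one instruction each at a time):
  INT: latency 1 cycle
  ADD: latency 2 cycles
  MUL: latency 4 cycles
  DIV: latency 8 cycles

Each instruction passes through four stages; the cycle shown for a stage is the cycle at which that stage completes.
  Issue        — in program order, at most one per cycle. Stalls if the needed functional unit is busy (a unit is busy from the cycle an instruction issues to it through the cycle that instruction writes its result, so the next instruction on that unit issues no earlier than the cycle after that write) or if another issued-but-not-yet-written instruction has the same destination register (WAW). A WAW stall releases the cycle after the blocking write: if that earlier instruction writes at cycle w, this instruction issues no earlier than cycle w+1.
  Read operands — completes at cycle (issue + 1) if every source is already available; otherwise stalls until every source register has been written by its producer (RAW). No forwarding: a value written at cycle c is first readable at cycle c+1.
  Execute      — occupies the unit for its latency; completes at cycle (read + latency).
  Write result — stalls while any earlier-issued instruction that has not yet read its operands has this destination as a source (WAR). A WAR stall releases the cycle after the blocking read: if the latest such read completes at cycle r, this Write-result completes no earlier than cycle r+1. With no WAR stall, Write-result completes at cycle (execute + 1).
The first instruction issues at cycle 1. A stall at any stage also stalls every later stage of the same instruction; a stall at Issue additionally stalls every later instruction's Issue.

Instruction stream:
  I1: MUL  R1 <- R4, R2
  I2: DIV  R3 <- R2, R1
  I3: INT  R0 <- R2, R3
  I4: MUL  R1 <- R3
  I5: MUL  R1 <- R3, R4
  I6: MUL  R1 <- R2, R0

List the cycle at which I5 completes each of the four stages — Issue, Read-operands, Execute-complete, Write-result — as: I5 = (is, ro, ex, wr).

c1: I1 issues→MUL
c2: I1 reads; I2 issues→DIV
c3: I3 issues→INT
c6: I1 exec-done
c7: I1 writes R1
c8: I2 reads; I4 issues→MUL
c16: I2 exec-done
c17: I2 writes R3
c18: I3 reads; I4 reads
c19: I3 exec-done
c20: I3 writes R0
c22: I4 exec-done
c23: I4 writes R1
c24: I5 issues→MUL
c25: I5 reads
c29: I5 exec-done
c30: I5 writes R1
c31: I6 issues→MUL
c32: I6 reads
c36: I6 exec-done
c37: I6 writes R1

I5 = (24, 25, 29, 30)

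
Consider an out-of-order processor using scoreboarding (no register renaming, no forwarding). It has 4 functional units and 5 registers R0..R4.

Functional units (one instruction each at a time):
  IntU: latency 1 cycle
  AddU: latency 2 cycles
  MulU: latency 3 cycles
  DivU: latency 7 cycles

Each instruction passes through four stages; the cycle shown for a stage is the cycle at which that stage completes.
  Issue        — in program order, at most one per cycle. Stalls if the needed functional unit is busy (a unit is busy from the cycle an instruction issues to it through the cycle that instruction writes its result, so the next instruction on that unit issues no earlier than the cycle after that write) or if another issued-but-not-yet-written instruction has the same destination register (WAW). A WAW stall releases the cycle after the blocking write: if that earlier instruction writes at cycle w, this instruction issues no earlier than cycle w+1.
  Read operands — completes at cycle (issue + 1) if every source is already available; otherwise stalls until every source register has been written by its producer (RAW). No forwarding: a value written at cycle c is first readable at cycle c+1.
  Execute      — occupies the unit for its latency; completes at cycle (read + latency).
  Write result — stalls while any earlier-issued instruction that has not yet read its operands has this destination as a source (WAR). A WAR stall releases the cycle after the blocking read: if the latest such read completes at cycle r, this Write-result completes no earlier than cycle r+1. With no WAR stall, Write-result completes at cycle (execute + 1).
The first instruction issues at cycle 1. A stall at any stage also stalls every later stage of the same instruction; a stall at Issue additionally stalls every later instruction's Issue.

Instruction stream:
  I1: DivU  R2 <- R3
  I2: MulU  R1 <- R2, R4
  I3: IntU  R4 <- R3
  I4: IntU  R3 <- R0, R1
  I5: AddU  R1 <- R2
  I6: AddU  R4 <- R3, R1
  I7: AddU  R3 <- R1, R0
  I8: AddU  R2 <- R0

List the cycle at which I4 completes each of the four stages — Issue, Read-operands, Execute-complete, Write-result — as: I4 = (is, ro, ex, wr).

t=1  I1 issues→DivU
t=2  I1 reads · I2 issues→MulU
t=3  I3 issues→IntU
t=4  I3 reads
t=5  I3 exec-done
t=9  I1 exec-done
t=10  I1 writes R2
t=11  I2 reads
t=12  I3 writes R4
t=13  I4 issues→IntU
t=14  I2 exec-done
t=15  I2 writes R1
t=16  I4 reads · I5 issues→AddU
t=17  I4 exec-done · I5 reads
t=18  I4 writes R3
t=19  I5 exec-done
t=20  I5 writes R1
t=21  I6 issues→AddU
t=22  I6 reads
t=24  I6 exec-done
t=25  I6 writes R4
t=26  I7 issues→AddU
t=27  I7 reads
t=29  I7 exec-done
t=30  I7 writes R3
t=31  I8 issues→AddU
t=32  I8 reads
t=34  I8 exec-done
t=35  I8 writes R2

I4 = (13, 16, 17, 18)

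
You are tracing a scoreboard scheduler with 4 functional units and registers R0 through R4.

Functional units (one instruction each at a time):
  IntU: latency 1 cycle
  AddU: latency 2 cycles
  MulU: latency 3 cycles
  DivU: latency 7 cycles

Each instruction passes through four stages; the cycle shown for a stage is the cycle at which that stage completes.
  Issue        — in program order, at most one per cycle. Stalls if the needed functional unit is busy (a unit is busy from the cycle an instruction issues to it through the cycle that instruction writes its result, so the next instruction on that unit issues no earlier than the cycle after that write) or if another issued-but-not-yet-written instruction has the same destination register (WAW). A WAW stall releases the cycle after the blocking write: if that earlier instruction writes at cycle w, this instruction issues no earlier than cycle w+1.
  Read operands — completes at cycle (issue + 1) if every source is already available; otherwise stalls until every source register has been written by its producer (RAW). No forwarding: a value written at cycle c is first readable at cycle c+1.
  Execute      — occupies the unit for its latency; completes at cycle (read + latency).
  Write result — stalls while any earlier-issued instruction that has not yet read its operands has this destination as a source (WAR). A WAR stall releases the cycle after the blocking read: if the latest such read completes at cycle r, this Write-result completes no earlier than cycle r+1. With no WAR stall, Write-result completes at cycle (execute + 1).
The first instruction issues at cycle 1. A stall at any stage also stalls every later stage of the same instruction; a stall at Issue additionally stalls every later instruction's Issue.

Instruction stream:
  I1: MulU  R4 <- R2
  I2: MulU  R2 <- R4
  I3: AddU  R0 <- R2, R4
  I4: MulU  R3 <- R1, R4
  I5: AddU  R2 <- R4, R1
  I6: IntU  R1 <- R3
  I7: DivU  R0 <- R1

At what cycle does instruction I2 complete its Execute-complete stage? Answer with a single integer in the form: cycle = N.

cycle = 11

  I1 | 1 | 2 | 5 | 6
  I2 | 7 | 8 | 11 | 12   struct: MulU busy until I1 writes@6
  I3 | 8 | 13 | 15 | 16   RAW R2: wait I2 write@12
  I4 | 13 | 14 | 17 | 18   struct: MulU busy until I2 writes@12
  I5 | 17 | 18 | 20 | 21   struct: AddU busy until I3 writes@16
  I6 | 18 | 19 | 20 | 21
  I7 | 19 | 22 | 29 | 30   RAW R1: wait I6 write@21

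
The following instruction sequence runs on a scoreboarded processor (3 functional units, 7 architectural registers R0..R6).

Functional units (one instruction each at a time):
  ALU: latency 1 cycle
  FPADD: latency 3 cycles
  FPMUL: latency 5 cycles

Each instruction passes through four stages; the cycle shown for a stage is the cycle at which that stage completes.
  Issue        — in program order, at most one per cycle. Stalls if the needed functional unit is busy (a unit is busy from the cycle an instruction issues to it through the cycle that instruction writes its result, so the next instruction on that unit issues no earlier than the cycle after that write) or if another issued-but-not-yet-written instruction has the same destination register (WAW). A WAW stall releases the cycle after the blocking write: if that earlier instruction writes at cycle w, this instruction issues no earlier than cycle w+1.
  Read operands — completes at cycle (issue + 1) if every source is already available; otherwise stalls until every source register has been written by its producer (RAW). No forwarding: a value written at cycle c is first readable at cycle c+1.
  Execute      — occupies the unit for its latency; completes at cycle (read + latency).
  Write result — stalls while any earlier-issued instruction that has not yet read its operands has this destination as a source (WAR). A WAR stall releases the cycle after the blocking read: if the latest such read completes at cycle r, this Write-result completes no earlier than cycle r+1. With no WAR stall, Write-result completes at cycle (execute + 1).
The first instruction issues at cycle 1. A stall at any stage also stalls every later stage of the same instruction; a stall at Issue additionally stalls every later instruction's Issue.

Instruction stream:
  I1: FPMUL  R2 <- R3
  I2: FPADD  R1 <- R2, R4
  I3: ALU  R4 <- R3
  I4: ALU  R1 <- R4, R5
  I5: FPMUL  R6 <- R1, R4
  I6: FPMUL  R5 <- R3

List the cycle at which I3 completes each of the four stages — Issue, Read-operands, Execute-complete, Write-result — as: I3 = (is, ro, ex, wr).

I3 = (3, 4, 5, 10)

c1: I1 dispatched to FPMUL
c2: I1 operands ready · I2 dispatched to FPADD
c3: I3 dispatched to ALU
c4: I3 operands ready
c5: I3 complete
c7: I1 complete
c8: R2←I1
c9: I2 operands ready
c10: R4←I3
c12: I2 complete
c13: R1←I2
c14: I4 dispatched to ALU
c15: I4 operands ready · I5 dispatched to FPMUL
c16: I4 complete
c17: R1←I4
c18: I5 operands ready
c23: I5 complete
c24: R6←I5
c25: I6 dispatched to FPMUL
c26: I6 operands ready
c31: I6 complete
c32: R5←I6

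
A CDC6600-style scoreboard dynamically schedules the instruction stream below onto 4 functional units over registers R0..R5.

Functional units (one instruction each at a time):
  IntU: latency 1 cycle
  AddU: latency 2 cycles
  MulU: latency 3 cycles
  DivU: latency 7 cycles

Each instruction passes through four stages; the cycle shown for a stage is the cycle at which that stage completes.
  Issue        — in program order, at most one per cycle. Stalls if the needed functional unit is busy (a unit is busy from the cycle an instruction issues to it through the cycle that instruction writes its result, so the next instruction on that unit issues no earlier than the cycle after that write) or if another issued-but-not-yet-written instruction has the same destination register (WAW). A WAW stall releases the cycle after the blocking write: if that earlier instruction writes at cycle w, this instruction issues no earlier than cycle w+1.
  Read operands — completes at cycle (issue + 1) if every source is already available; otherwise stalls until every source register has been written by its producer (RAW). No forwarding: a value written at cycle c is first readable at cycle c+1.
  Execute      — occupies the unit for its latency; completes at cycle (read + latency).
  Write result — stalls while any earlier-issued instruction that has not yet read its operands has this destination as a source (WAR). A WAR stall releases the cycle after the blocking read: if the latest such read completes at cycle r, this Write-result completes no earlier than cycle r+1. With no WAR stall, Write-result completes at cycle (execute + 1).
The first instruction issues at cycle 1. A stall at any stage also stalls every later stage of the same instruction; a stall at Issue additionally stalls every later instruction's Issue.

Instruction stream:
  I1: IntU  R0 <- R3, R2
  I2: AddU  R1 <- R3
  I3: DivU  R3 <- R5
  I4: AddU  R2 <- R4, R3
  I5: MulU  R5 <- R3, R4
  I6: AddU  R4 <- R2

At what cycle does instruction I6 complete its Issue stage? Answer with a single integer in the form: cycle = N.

cycle = 17

t=1  I1 issues→IntU
t=2  I1 reads · I2 issues→AddU
t=3  I1 exec-done · I2 reads · I3 issues→DivU
t=4  I1 writes R0 · I3 reads
t=5  I2 exec-done
t=6  I2 writes R1
t=7  I4 issues→AddU
t=8  I5 issues→MulU
t=11  I3 exec-done
t=12  I3 writes R3
t=13  I4 reads · I5 reads
t=15  I4 exec-done
t=16  I4 writes R2 · I5 exec-done
t=17  I5 writes R5 · I6 issues→AddU
t=18  I6 reads
t=20  I6 exec-done
t=21  I6 writes R4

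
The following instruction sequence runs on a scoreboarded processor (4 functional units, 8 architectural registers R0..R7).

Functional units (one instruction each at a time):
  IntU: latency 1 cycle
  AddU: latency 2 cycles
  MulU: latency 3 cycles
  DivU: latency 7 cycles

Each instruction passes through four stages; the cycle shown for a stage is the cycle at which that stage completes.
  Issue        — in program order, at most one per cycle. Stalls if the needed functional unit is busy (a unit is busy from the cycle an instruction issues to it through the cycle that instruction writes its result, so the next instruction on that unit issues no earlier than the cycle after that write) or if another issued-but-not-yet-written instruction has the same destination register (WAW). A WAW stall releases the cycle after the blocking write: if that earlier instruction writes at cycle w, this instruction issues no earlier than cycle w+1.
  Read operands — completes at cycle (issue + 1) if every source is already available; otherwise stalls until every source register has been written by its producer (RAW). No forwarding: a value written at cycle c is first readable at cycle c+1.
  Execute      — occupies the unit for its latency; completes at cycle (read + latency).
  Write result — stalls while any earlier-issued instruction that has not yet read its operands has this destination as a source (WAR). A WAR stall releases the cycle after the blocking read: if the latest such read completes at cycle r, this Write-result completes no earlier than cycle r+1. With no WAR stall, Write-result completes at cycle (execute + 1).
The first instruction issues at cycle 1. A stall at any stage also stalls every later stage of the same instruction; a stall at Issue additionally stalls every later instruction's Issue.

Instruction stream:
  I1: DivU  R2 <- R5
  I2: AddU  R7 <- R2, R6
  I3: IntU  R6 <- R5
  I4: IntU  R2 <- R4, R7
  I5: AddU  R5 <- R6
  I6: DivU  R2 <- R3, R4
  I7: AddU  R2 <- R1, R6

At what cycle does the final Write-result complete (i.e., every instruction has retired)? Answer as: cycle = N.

[1] I1 dispatched to DivU
[2] I1 operands ready | I2 dispatched to AddU
[3] I3 dispatched to IntU
[4] I3 operands ready
[5] I3 complete
[9] I1 complete
[10] R2←I1
[11] I2 operands ready
[12] R6←I3
[13] I2 complete | I4 dispatched to IntU
[14] R7←I2
[15] I4 operands ready | I5 dispatched to AddU
[16] I4 complete | I5 operands ready
[17] R2←I4
[18] I5 complete | I6 dispatched to DivU
[19] R5←I5 | I6 operands ready
[26] I6 complete
[27] R2←I6
[28] I7 dispatched to AddU
[29] I7 operands ready
[31] I7 complete
[32] R2←I7

cycle = 32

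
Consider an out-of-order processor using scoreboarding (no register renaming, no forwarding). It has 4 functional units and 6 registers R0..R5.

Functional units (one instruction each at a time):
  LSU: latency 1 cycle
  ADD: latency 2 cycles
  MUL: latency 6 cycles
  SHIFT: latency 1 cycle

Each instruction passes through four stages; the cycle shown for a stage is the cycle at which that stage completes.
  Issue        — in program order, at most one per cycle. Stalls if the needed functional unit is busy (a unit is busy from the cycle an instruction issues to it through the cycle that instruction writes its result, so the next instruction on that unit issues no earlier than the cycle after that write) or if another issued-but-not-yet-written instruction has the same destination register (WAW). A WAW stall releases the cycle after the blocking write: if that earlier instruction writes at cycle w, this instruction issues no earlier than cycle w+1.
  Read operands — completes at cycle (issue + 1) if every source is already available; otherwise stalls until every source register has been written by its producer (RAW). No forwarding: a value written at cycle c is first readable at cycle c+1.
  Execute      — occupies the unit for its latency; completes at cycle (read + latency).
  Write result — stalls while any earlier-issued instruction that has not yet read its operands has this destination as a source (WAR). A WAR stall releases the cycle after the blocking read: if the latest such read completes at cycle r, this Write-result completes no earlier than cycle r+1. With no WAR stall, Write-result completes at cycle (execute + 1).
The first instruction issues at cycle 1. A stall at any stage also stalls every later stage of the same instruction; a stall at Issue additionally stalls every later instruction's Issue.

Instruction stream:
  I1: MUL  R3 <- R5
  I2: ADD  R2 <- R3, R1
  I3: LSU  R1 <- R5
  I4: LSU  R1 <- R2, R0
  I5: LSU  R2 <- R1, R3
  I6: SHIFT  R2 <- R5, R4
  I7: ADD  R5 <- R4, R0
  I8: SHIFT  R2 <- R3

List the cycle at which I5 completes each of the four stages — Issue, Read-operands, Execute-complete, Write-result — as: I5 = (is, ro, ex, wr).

I5 = (17, 18, 19, 20)

I1: IS=1 RO=2 EX=8 WR=9
I2: IS=2 RO=10 EX=12 WR=13  [RAW R3: wait I1 write@9]
I3: IS=3 RO=4 EX=5 WR=11  [WAR R1: wait I2 read@10]
I4: IS=12 RO=14 EX=15 WR=16  [struct: LSU busy until I3 writes@11; RAW R2: wait I2 write@13]
I5: IS=17 RO=18 EX=19 WR=20  [struct: LSU busy until I4 writes@16]
I6: IS=21 RO=22 EX=23 WR=24  [WAW R2: wait I5 write@20]
I7: IS=22 RO=23 EX=25 WR=26
I8: IS=25 RO=26 EX=27 WR=28  [struct: SHIFT busy until I6 writes@24]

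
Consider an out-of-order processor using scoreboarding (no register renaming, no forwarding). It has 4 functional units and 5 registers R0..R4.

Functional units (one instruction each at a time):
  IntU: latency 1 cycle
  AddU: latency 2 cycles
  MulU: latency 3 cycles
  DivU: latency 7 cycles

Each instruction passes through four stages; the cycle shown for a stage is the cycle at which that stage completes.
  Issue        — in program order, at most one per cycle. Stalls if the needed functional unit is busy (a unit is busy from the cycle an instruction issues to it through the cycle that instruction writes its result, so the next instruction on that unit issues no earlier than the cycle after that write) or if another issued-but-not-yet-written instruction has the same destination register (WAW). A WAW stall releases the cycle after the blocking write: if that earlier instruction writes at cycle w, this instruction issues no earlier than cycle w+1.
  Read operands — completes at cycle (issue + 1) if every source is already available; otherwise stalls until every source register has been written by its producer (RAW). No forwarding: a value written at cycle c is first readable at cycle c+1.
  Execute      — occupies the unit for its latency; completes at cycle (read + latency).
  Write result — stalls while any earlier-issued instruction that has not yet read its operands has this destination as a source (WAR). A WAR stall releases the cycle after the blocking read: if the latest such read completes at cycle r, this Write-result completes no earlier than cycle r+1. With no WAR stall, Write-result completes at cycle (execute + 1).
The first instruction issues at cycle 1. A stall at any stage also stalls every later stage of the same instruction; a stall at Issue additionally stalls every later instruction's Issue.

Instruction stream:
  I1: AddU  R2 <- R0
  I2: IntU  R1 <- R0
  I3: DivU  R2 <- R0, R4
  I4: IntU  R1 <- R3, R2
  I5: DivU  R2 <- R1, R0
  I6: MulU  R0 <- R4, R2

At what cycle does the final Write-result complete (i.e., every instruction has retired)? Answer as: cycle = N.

I1 -> (1, 2, 4, 5)
I2 -> (2, 3, 4, 5)
I3 -> (6, 7, 14, 15)  // WAW R2: wait I1 write@5
I4 -> (7, 16, 17, 18)  // RAW R2: wait I3 write@15
I5 -> (16, 19, 26, 27)  // struct: DivU busy until I3 writes@15, RAW R1: wait I4 write@18
I6 -> (17, 28, 31, 32)  // RAW R2: wait I5 write@27

cycle = 32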